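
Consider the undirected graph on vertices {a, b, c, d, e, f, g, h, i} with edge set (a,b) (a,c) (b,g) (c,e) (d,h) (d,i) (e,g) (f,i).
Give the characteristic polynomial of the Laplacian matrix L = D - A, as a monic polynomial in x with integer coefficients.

Each diagonal entry of L is the vertex degree and each off-diagonal entry is -1 where an edge is present, 0 otherwise; in the order [a, b, c, d, e, f, g, h, i] the diagonal is [2, 2, 2, 2, 2, 1, 2, 1, 2]. L has integer entries, so p(x) = det(xI - L) has integer coefficients. Expanding the determinant yields x^9 - 16x^8 + 105x^7 - 364x^6 + 715x^5 - 790x^4 + 450x^3 - 100x^2. Since p(0) = det(-L) = 0, x divides p(x). There are 2 zeros in the spectrum, matching the 2 components.

x^9 - 16x^8 + 105x^7 - 364x^6 + 715x^5 - 790x^4 + 450x^3 - 100x^2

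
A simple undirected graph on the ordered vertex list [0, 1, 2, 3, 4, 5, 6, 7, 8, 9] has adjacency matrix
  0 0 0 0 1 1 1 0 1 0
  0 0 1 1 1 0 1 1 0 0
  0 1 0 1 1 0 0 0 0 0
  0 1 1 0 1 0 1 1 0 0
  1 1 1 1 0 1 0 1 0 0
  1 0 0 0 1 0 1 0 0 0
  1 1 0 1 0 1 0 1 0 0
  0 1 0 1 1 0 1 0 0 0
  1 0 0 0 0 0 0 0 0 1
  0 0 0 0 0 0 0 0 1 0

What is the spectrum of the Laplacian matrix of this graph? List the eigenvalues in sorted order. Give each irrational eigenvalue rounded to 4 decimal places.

[0, 0.3749, 1.8839, 2.6208, 3.2682, 4.8269, 5.3657, 6, 6, 7.6598]

Reading degrees in the order [0, 1, 2, 3, 4, 5, 6, 7, 8, 9] gives [4, 5, 3, 5, 6, 3, 5, 4, 2, 1]; set D = diag(4, 5, 3, 5, 6, 3, 5, 4, 2, 1) and form L = D - A. Diagonalising L (or applying a numerical eigensolver to the 10x10 matrix) gives the spectrum above. The single zero eigenvalue shows the graph is connected. There is one zero in the spectrum, matching the 1 component.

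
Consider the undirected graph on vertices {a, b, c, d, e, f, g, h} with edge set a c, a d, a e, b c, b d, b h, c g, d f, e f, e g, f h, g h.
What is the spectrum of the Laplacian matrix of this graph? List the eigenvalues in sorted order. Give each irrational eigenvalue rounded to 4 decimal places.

[0, 2, 2, 2, 4, 4, 4, 6]

Each diagonal entry of L is the vertex degree and each off-diagonal entry is -1 where an edge is present, 0 otherwise; in the order [a, b, c, d, e, f, g, h] the diagonal is [3, 3, 3, 3, 3, 3, 3, 3]. Diagonalising L (or applying a numerical eigensolver to the 8x8 matrix) gives the spectrum above. The largest eigenvalue, 6, is at most the vertex count 8. There is one zero in the spectrum, matching the 1 component.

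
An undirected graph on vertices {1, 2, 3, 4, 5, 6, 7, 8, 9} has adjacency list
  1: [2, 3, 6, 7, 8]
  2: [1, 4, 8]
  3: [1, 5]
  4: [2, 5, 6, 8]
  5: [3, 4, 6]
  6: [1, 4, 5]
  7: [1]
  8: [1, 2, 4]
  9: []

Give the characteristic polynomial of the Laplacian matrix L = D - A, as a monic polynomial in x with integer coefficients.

Reading degrees in the order [1, 2, 3, 4, 5, 6, 7, 8, 9] gives [5, 3, 2, 4, 3, 3, 1, 3, 0]; set D = diag(5, 3, 2, 4, 3, 3, 1, 3, 0) and form L = D - A. L has integer entries, so p(x) = det(xI - L) has integer coefficients. Expanding the determinant yields x^9 - 24x^8 + 235x^7 - 1210x^6 + 3512x^5 - 5694x^4 + 4728x^3 - 1536x^2. Since p(0) = det(-L) = 0, x divides p(x).

x^9 - 24x^8 + 235x^7 - 1210x^6 + 3512x^5 - 5694x^4 + 4728x^3 - 1536x^2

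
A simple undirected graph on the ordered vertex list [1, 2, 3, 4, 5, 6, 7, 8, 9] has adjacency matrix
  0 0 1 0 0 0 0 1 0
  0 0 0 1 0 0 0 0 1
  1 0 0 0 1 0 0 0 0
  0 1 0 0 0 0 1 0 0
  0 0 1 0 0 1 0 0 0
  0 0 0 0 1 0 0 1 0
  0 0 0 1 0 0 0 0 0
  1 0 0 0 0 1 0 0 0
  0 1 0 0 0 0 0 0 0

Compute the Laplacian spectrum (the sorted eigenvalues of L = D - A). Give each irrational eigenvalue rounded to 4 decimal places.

[0, 0, 0.5858, 1.3820, 1.3820, 2, 3.4142, 3.6180, 3.6180]

Reading degrees in the order [1, 2, 3, 4, 5, 6, 7, 8, 9] gives [2, 2, 2, 2, 2, 2, 1, 2, 1]; set D = diag(2, 2, 2, 2, 2, 2, 1, 2, 1) and form L = D - A. Diagonalising L (or applying a numerical eigensolver to the 9x9 matrix) gives the spectrum above. The 2 zero eigenvalues correspond to the 2 connected components. There are 2 zeros in the spectrum, matching the 2 components.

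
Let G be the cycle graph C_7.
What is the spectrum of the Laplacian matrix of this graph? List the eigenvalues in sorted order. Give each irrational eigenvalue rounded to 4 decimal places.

The graph has 7 vertices and degree multiset [2, 2, 2, 2, 2, 2, 2]; D is the diagonal matrix of degrees and L = D - A. L is symmetric positive semidefinite, so every eigenvalue is real and nonnegative. The eigenvalues sum to 14, which equals trace(L) = 2|E|. There is one zero in the spectrum, matching the 1 component.

[0, 0.7530, 0.7530, 2.4450, 2.4450, 3.8019, 3.8019]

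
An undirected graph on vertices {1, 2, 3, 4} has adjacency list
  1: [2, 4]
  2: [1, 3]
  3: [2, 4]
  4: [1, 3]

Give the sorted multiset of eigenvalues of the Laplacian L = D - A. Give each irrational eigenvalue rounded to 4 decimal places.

[0, 2, 2, 4]

With the vertex order [1, 2, 3, 4], the degrees are [2, 2, 2, 2], giving D = diag(2, 2, 2, 2) and L = D - A. L is symmetric positive semidefinite, so every eigenvalue is real and nonnegative. The single zero eigenvalue shows the graph is connected.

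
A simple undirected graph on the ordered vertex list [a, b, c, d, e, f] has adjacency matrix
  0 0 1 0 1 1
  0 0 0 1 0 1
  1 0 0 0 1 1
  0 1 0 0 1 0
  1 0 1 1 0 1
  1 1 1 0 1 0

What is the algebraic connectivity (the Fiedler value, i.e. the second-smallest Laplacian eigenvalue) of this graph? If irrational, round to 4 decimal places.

1.2679

Each diagonal entry of L is the vertex degree and each off-diagonal entry is -1 where an edge is present, 0 otherwise; in the order [a, b, c, d, e, f] the diagonal is [3, 2, 3, 2, 4, 4]. Computing the eigenvalues of L and sorting gives [0, 1.2679, 2.5858, 4, 4.7321, 5.4142]. The Fiedler value lambda_2 = 1.2679 is strictly positive, so the graph is connected. The eigenvalues sum to 18, which equals trace(L) = 2|E|. The largest eigenvalue, 5.4142, is at most the vertex count 6.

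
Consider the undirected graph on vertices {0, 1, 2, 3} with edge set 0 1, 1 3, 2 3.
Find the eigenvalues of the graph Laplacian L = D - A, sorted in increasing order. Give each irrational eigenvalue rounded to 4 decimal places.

[0, 0.5858, 2, 3.4142]

Each diagonal entry of L is the vertex degree and each off-diagonal entry is -1 where an edge is present, 0 otherwise; in the order [0, 1, 2, 3] the diagonal is [1, 2, 1, 2]. The multiplicity of 0 as a Laplacian eigenvalue equals the number of connected components.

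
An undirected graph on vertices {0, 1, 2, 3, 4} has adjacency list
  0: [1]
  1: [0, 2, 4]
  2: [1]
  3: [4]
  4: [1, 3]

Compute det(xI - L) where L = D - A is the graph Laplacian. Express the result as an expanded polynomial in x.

x^5 - 8x^4 + 20x^3 - 18x^2 + 5x

Reading degrees in the order [0, 1, 2, 3, 4] gives [1, 3, 1, 1, 2]; set D = diag(1, 3, 1, 1, 2) and form L = D - A. Computing det(xI - L) by cofactor expansion (or equivalently via sum-over-permutations) gives x^5 - 8x^4 + 20x^3 - 18x^2 + 5x. The coefficient of x^4 equals -trace(L) = -8, matching the sum of degrees. The largest eigenvalue, 4.1701, is at most the vertex count 5.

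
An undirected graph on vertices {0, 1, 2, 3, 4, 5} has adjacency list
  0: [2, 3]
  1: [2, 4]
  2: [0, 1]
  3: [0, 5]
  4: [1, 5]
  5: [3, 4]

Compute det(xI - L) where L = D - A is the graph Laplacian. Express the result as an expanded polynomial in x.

x^6 - 12x^5 + 54x^4 - 112x^3 + 105x^2 - 36x

With the vertex order [0, 1, 2, 3, 4, 5], the degrees are [2, 2, 2, 2, 2, 2], giving D = diag(2, 2, 2, 2, 2, 2) and L = D - A. L has integer entries, so p(x) = det(xI - L) has integer coefficients. Expanding the determinant yields x^6 - 12x^5 + 54x^4 - 112x^3 + 105x^2 - 36x. The constant term is 0 because L is singular (the all-ones vector lies in its kernel). By the matrix-tree theorem the graph has (1/6) * product of the nonzero eigenvalues = 6 spanning trees.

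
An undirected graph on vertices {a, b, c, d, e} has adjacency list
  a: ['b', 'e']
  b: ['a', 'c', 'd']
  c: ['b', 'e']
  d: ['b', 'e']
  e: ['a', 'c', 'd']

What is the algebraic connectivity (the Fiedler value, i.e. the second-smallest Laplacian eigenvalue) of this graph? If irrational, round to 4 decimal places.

With the vertex order [a, b, c, d, e], the degrees are [2, 3, 2, 2, 3], giving D = diag(2, 3, 2, 2, 3) and L = D - A. The sorted Laplacian eigenvalues are [0, 2, 2, 3, 5]; the algebraic connectivity is the second entry, 2.

2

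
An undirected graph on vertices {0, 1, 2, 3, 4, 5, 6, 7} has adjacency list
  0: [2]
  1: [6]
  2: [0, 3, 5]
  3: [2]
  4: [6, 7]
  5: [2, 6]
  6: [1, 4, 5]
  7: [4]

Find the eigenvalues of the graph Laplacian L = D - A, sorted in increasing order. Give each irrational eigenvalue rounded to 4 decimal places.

[0, 0.2137, 0.6177, 1, 1.4977, 2.3537, 3.8408, 4.4763]

Each diagonal entry of L is the vertex degree and each off-diagonal entry is -1 where an edge is present, 0 otherwise; in the order [0, 1, 2, 3, 4, 5, 6, 7] the diagonal is [1, 1, 3, 1, 2, 2, 3, 1]. Diagonalising L (or applying a numerical eigensolver to the 8x8 matrix) gives the spectrum above. There is one zero in the spectrum, matching the 1 component.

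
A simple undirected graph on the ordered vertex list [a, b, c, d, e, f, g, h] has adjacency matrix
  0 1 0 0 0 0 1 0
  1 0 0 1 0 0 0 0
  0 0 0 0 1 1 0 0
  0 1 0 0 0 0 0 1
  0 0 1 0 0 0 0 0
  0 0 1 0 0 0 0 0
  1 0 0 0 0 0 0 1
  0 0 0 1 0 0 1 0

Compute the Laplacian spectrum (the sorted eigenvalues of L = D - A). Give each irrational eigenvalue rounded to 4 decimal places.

[0, 0, 1, 1.3820, 1.3820, 3, 3.6180, 3.6180]

Each diagonal entry of L is the vertex degree and each off-diagonal entry is -1 where an edge is present, 0 otherwise; in the order [a, b, c, d, e, f, g, h] the diagonal is [2, 2, 2, 2, 1, 1, 2, 2]. Diagonalising L (or applying a numerical eigensolver to the 8x8 matrix) gives the spectrum above. The 2 zero eigenvalues correspond to the 2 connected components. There are 2 zeros in the spectrum, matching the 2 components.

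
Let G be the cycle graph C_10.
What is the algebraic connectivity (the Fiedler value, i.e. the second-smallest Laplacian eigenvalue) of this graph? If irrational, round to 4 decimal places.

The graph has 10 vertices and degree multiset [2, 2, 2, 2, 2, 2, 2, 2, 2, 2]; D is the diagonal matrix of degrees and L = D - A. Computing the eigenvalues of L and sorting gives [0, 0.3820, 0.3820, 1.3820, 1.3820, 2.6180, 2.6180, 3.6180, 3.6180, 4]. The Fiedler value lambda_2 = 0.3820 is strictly positive, so the graph is connected. There is one zero in the spectrum, matching the 1 component.

0.3820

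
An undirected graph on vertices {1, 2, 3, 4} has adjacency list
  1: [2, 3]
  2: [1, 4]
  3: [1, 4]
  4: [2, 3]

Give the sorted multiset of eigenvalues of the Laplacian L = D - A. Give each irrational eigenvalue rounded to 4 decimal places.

[0, 2, 2, 4]

With the vertex order [1, 2, 3, 4], the degrees are [2, 2, 2, 2], giving D = diag(2, 2, 2, 2) and L = D - A. Diagonalising L (or applying a numerical eigensolver to the 4x4 matrix) gives the spectrum above. There is one zero in the spectrum, matching the 1 component.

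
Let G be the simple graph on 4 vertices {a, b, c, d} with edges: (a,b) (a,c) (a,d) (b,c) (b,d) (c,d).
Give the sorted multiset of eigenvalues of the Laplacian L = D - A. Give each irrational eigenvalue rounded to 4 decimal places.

[0, 4, 4, 4]

Each diagonal entry of L is the vertex degree and each off-diagonal entry is -1 where an edge is present, 0 otherwise; in the order [a, b, c, d] the diagonal is [3, 3, 3, 3]. Diagonalising L (or applying a numerical eigensolver to the 4x4 matrix) gives the spectrum above. The single zero eigenvalue shows the graph is connected. There is one zero in the spectrum, matching the 1 component. By the matrix-tree theorem the graph has (1/4) * product of the nonzero eigenvalues = 16 spanning trees.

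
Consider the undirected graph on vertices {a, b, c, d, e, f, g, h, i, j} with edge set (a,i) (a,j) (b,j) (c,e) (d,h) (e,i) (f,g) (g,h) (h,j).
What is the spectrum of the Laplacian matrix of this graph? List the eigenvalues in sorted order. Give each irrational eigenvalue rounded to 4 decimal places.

Reading degrees in the order [a, b, c, d, e, f, g, h, i, j] gives [2, 1, 1, 1, 2, 1, 2, 3, 2, 3]; set D = diag(2, 1, 1, 1, 2, 1, 2, 3, 2, 3) and form L = D - A. L is symmetric positive semidefinite, so every eigenvalue is real and nonnegative. The single zero eigenvalue shows the graph is connected.

[0, 0.1398, 0.4249, 0.6932, 1, 2, 2.2574, 3.1456, 3.6414, 4.6978]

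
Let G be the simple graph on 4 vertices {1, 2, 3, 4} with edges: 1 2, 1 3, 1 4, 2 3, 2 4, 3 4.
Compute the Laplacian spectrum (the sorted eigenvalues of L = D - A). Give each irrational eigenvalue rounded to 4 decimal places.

[0, 4, 4, 4]

Reading degrees in the order [1, 2, 3, 4] gives [3, 3, 3, 3]; set D = diag(3, 3, 3, 3) and form L = D - A. The multiplicity of 0 as a Laplacian eigenvalue equals the number of connected components. There is one zero in the spectrum, matching the 1 component. The eigenvalues sum to 12, which equals trace(L) = 2|E|.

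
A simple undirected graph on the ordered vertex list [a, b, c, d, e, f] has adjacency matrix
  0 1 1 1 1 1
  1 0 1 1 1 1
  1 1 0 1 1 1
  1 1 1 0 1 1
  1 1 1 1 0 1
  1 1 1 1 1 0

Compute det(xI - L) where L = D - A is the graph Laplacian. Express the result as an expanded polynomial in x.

x^6 - 30x^5 + 360x^4 - 2160x^3 + 6480x^2 - 7776x

With the vertex order [a, b, c, d, e, f], the degrees are [5, 5, 5, 5, 5, 5], giving D = diag(5, 5, 5, 5, 5, 5) and L = D - A. The eigenvalues of L are [0, 6, 6, 6, 6, 6]; the characteristic polynomial is the product of (x - lambda_i), which multiplies out to x^6 - 30x^5 + 360x^4 - 2160x^3 + 6480x^2 - 7776x. The coefficient of x^5 equals -trace(L) = -30, matching the sum of degrees. By the matrix-tree theorem the graph has (1/6) * product of the nonzero eigenvalues = 1296 spanning trees.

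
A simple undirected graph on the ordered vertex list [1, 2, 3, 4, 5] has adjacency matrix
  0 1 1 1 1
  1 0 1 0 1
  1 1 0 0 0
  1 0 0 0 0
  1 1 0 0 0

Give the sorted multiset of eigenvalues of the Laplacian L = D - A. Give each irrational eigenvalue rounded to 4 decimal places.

Reading degrees in the order [1, 2, 3, 4, 5] gives [4, 3, 2, 1, 2]; set D = diag(4, 3, 2, 1, 2) and form L = D - A. The multiplicity of 0 as a Laplacian eigenvalue equals the number of connected components.

[0, 1, 2, 4, 5]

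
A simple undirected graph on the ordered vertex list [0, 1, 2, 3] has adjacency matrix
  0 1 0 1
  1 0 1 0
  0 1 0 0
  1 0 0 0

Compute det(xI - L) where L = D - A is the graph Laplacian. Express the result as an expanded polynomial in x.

With the vertex order [0, 1, 2, 3], the degrees are [2, 2, 1, 1], giving D = diag(2, 2, 1, 1) and L = D - A. Computing det(xI - L) by cofactor expansion (or equivalently via sum-over-permutations) gives x^4 - 6x^3 + 10x^2 - 4x. The constant term is 0 because L is singular (the all-ones vector lies in its kernel). The largest eigenvalue, 3.4142, is at most the vertex count 4.

x^4 - 6x^3 + 10x^2 - 4x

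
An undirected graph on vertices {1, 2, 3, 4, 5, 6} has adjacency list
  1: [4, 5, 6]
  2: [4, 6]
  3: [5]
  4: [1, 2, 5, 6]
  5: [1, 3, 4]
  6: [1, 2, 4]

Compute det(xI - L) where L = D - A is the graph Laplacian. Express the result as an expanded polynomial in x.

x^6 - 16x^5 + 96x^4 - 264x^3 + 320x^2 - 126x

Reading degrees in the order [1, 2, 3, 4, 5, 6] gives [3, 2, 1, 4, 3, 3]; set D = diag(3, 2, 1, 4, 3, 3) and form L = D - A. L has integer entries, so p(x) = det(xI - L) has integer coefficients. Expanding the determinant yields x^6 - 16x^5 + 96x^4 - 264x^3 + 320x^2 - 126x. Since p(0) = det(-L) = 0, x divides p(x). By the matrix-tree theorem the graph has (1/6) * product of the nonzero eigenvalues = 21 spanning trees.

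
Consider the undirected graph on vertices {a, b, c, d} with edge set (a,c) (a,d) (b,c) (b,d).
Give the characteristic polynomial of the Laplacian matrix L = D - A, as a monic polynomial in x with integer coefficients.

x^4 - 8x^3 + 20x^2 - 16x

With the vertex order [a, b, c, d], the degrees are [2, 2, 2, 2], giving D = diag(2, 2, 2, 2) and L = D - A. The eigenvalues of L are [0, 2, 2, 4]; the characteristic polynomial is the product of (x - lambda_i), which multiplies out to x^4 - 8x^3 + 20x^2 - 16x. The coefficient of x^3 equals -trace(L) = -8, matching the sum of degrees. There is one zero in the spectrum, matching the 1 component. The eigenvalues sum to 8, which equals trace(L) = 2|E|.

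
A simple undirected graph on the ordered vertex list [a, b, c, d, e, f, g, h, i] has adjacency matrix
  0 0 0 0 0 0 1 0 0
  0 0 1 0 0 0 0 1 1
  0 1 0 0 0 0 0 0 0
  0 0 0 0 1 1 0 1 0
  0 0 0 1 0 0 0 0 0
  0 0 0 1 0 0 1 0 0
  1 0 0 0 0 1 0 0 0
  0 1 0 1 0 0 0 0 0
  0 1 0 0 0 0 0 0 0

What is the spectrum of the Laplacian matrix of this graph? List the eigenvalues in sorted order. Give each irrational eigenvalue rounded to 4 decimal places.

[0, 0.1658, 0.4679, 1, 1.3434, 1.6527, 3, 3.8794, 4.4909]

Reading degrees in the order [a, b, c, d, e, f, g, h, i] gives [1, 3, 1, 3, 1, 2, 2, 2, 1]; set D = diag(1, 3, 1, 3, 1, 2, 2, 2, 1) and form L = D - A. Since every row of L sums to 0, the all-ones vector is in the kernel and 0 is an eigenvalue. The single zero eigenvalue shows the graph is connected. The eigenvalues sum to 16, which equals trace(L) = 2|E|.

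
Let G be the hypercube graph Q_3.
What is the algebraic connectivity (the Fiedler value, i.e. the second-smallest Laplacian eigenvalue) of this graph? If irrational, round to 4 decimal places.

2

The graph has 8 vertices and degree multiset [3, 3, 3, 3, 3, 3, 3, 3]; D is the diagonal matrix of degrees and L = D - A. Computing the eigenvalues of L and sorting gives [0, 2, 2, 2, 4, 4, 4, 6]. The Fiedler value lambda_2 = 2 is strictly positive, so the graph is connected.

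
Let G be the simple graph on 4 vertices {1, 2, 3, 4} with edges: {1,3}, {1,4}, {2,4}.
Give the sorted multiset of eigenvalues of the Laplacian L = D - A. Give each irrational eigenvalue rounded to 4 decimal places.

With the vertex order [1, 2, 3, 4], the degrees are [2, 1, 1, 2], giving D = diag(2, 1, 1, 2) and L = D - A. Diagonalising L (or applying a numerical eigensolver to the 4x4 matrix) gives the spectrum above. The eigenvalues sum to 6, which equals trace(L) = 2|E|.

[0, 0.5858, 2, 3.4142]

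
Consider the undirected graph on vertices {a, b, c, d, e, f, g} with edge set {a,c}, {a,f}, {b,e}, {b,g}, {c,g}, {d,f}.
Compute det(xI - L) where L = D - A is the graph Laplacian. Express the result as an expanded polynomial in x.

With the vertex order [a, b, c, d, e, f, g], the degrees are [2, 2, 2, 1, 1, 2, 2], giving D = diag(2, 2, 2, 1, 1, 2, 2) and L = D - A. L has integer entries, so p(x) = det(xI - L) has integer coefficients. Expanding the determinant yields x^7 - 12x^6 + 55x^5 - 120x^4 + 126x^3 - 56x^2 + 7x. The constant term is 0 because L is singular (the all-ones vector lies in its kernel). The eigenvalues sum to 12, which equals trace(L) = 2|E|. The largest eigenvalue, 3.8019, is at most the vertex count 7.

x^7 - 12x^6 + 55x^5 - 120x^4 + 126x^3 - 56x^2 + 7x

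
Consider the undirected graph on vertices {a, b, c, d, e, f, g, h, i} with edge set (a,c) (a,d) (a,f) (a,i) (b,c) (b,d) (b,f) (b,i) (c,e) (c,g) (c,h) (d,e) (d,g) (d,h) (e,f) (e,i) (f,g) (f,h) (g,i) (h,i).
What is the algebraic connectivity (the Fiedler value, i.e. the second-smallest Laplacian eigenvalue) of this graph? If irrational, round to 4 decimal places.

With the vertex order [a, b, c, d, e, f, g, h, i], the degrees are [4, 4, 5, 5, 4, 5, 4, 4, 5], giving D = diag(4, 4, 5, 5, 4, 5, 4, 4, 5) and L = D - A. The smallest Laplacian eigenvalue is always 0. The next one, lambda_2 = 4, measures how hard the graph is to disconnect: larger values mean better connectivity.

4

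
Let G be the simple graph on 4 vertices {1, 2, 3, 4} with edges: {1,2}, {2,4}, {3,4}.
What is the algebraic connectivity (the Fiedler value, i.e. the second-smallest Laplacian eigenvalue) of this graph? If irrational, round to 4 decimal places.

Reading degrees in the order [1, 2, 3, 4] gives [1, 2, 1, 2]; set D = diag(1, 2, 1, 2) and form L = D - A. Computing the eigenvalues of L and sorting gives [0, 0.5858, 2, 3.4142]. The Fiedler value lambda_2 = 0.5858 is strictly positive, so the graph is connected. The eigenvalues sum to 6, which equals trace(L) = 2|E|. By the matrix-tree theorem the graph has (1/4) * product of the nonzero eigenvalues = 1 spanning tree.

0.5858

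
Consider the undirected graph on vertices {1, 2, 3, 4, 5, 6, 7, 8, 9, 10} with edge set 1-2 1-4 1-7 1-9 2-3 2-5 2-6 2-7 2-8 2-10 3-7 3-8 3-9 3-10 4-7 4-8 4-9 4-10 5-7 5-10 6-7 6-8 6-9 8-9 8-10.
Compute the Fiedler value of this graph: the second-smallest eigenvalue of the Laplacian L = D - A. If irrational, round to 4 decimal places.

2.5376

Each diagonal entry of L is the vertex degree and each off-diagonal entry is -1 where an edge is present, 0 otherwise; in the order [1, 2, 3, 4, 5, 6, 7, 8, 9, 10] the diagonal is [4, 7, 5, 5, 3, 4, 6, 6, 5, 5]. Computing the eigenvalues of L and sorting gives [0, 2.5376, 3.5428, 3.8823, 5, 5.3738, 5.9377, 7.0405, 8.2100, 8.4753]. The Fiedler value lambda_2 = 2.5376 is strictly positive, so the graph is connected. The largest eigenvalue, 8.4753, is at most the vertex count 10.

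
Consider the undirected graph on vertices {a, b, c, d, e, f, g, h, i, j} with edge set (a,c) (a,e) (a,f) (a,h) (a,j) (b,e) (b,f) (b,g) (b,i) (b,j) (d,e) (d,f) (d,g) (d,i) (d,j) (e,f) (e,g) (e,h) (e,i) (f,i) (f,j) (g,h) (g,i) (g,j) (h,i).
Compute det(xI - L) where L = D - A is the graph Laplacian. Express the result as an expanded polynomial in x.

x^10 - 50x^9 + 1088x^8 - 13482x^7 + 104411x^6 - 520976x^5 + 1659569x^4 - 3204596x^3 + 3303715x^2 - 1289800x

Each diagonal entry of L is the vertex degree and each off-diagonal entry is -1 where an edge is present, 0 otherwise; in the order [a, b, c, d, e, f, g, h, i, j] the diagonal is [5, 5, 1, 5, 7, 6, 6, 4, 6, 5]. Computing det(xI - L) by cofactor expansion (or equivalently via sum-over-permutations) gives x^10 - 50x^9 + 1088x^8 - 13482x^7 + 104411x^6 - 520976x^5 + 1659569x^4 - 3204596x^3 + 3303715x^2 - 1289800x. The coefficient of x^9 equals -trace(L) = -50, matching the sum of degrees. There is one zero in the spectrum, matching the 1 component. By the matrix-tree theorem the graph has (1/10) * product of the nonzero eigenvalues = 128980 spanning trees.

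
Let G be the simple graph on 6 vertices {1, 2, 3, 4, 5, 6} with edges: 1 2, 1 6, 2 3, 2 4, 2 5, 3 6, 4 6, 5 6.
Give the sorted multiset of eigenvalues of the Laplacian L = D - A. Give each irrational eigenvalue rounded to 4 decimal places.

[0, 2, 2, 2, 4, 6]

Each diagonal entry of L is the vertex degree and each off-diagonal entry is -1 where an edge is present, 0 otherwise; in the order [1, 2, 3, 4, 5, 6] the diagonal is [2, 4, 2, 2, 2, 4]. Diagonalising L (or applying a numerical eigensolver to the 6x6 matrix) gives the spectrum above. The eigenvalues sum to 16, which equals trace(L) = 2|E|.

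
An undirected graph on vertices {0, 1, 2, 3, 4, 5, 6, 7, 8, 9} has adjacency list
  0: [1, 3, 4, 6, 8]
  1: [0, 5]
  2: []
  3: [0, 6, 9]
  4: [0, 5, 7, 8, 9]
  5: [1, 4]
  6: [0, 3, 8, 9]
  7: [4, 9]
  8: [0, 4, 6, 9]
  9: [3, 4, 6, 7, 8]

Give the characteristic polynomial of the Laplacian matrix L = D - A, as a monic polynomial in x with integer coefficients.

Reading degrees in the order [0, 1, 2, 3, 4, 5, 6, 7, 8, 9] gives [5, 2, 0, 3, 5, 2, 4, 2, 4, 5]; set D = diag(5, 2, 0, 3, 5, 2, 4, 2, 4, 5) and form L = D - A. L has integer entries, so p(x) = det(xI - L) has integer coefficients. Expanding the determinant yields x^10 - 32x^9 + 432x^8 - 3200x^7 + 14153x^6 - 38038x^5 + 60224x^4 - 50904x^3 + 17415x^2. The constant term is 0 because L is singular (the all-ones vector lies in its kernel). The eigenvalues sum to 32, which equals trace(L) = 2|E|.

x^10 - 32x^9 + 432x^8 - 3200x^7 + 14153x^6 - 38038x^5 + 60224x^4 - 50904x^3 + 17415x^2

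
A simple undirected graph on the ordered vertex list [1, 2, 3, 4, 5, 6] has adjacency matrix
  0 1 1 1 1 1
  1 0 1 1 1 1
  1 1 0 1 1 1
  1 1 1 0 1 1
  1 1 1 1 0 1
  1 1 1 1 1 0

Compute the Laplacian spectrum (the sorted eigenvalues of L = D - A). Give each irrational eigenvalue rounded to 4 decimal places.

Reading degrees in the order [1, 2, 3, 4, 5, 6] gives [5, 5, 5, 5, 5, 5]; set D = diag(5, 5, 5, 5, 5, 5) and form L = D - A. The multiplicity of 0 as a Laplacian eigenvalue equals the number of connected components.

[0, 6, 6, 6, 6, 6]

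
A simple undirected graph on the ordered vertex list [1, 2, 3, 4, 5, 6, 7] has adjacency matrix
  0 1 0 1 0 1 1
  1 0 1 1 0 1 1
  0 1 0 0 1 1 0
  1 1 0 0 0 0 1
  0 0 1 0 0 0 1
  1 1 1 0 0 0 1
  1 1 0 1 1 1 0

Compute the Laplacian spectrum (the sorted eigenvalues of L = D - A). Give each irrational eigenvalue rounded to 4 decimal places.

Each diagonal entry of L is the vertex degree and each off-diagonal entry is -1 where an edge is present, 0 otherwise; in the order [1, 2, 3, 4, 5, 6, 7] the diagonal is [4, 5, 3, 3, 2, 4, 5]. L is symmetric positive semidefinite, so every eigenvalue is real and nonnegative. The single zero eigenvalue shows the graph is connected.

[0, 1.6368, 2.8277, 3.9391, 5.3145, 5.8745, 6.4074]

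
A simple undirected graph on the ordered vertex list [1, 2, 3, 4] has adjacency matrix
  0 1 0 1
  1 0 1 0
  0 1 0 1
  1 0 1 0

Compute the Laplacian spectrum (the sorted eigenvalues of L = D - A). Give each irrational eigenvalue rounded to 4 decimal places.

With the vertex order [1, 2, 3, 4], the degrees are [2, 2, 2, 2], giving D = diag(2, 2, 2, 2) and L = D - A. Since every row of L sums to 0, the all-ones vector is in the kernel and 0 is an eigenvalue.

[0, 2, 2, 4]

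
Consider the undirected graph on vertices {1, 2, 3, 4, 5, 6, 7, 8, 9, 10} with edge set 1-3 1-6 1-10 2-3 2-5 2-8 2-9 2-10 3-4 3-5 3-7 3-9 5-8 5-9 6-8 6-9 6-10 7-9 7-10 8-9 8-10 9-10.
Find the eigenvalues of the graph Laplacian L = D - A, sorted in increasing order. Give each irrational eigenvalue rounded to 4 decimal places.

[0, 0.9147, 2.4774, 2.8069, 3.8465, 5.2391, 6.0353, 6.8660, 7.5237, 8.2904]

With the vertex order [1, 2, 3, 4, 5, 6, 7, 8, 9, 10], the degrees are [3, 5, 6, 1, 4, 4, 3, 5, 7, 6], giving D = diag(3, 5, 6, 1, 4, 4, 3, 5, 7, 6) and L = D - A. The multiplicity of 0 as a Laplacian eigenvalue equals the number of connected components. The eigenvalues sum to 44, which equals trace(L) = 2|E|. There is one zero in the spectrum, matching the 1 component.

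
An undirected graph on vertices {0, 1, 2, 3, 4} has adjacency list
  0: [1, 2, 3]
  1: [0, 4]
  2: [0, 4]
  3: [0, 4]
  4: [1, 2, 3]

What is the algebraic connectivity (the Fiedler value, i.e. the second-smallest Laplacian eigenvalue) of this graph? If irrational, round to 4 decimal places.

2

With the vertex order [0, 1, 2, 3, 4], the degrees are [3, 2, 2, 2, 3], giving D = diag(3, 2, 2, 2, 3) and L = D - A. The sorted Laplacian eigenvalues are [0, 2, 2, 3, 5]; the algebraic connectivity is the second entry, 2. There is one zero in the spectrum, matching the 1 component.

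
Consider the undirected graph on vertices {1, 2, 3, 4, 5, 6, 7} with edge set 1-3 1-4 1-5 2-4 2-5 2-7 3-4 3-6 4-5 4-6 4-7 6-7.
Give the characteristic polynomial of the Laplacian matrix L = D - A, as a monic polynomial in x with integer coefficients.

x^7 - 24x^6 + 231x^5 - 1140x^4 + 3036x^3 - 4128x^2 + 2240x

Each diagonal entry of L is the vertex degree and each off-diagonal entry is -1 where an edge is present, 0 otherwise; in the order [1, 2, 3, 4, 5, 6, 7] the diagonal is [3, 3, 3, 6, 3, 3, 3]. Computing det(xI - L) by cofactor expansion (or equivalently via sum-over-permutations) gives x^7 - 24x^6 + 231x^5 - 1140x^4 + 3036x^3 - 4128x^2 + 2240x. The constant term is 0 because L is singular (the all-ones vector lies in its kernel).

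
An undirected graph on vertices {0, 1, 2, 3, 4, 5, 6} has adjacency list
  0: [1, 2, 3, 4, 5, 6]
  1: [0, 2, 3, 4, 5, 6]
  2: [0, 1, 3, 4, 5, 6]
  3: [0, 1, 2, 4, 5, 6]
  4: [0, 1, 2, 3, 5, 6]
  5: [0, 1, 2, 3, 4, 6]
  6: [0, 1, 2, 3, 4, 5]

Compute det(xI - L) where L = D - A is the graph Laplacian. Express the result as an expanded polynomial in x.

x^7 - 42x^6 + 735x^5 - 6860x^4 + 36015x^3 - 100842x^2 + 117649x

Reading degrees in the order [0, 1, 2, 3, 4, 5, 6] gives [6, 6, 6, 6, 6, 6, 6]; set D = diag(6, 6, 6, 6, 6, 6, 6) and form L = D - A. L has integer entries, so p(x) = det(xI - L) has integer coefficients. Expanding the determinant yields x^7 - 42x^6 + 735x^5 - 6860x^4 + 36015x^3 - 100842x^2 + 117649x. Since p(0) = det(-L) = 0, x divides p(x). The largest eigenvalue, 7, is at most the vertex count 7.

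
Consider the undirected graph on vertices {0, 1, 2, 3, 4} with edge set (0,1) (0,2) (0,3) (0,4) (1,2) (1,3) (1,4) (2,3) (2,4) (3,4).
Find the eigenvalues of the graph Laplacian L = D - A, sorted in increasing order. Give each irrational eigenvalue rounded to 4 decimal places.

[0, 5, 5, 5, 5]

With the vertex order [0, 1, 2, 3, 4], the degrees are [4, 4, 4, 4, 4], giving D = diag(4, 4, 4, 4, 4) and L = D - A. Diagonalising L (or applying a numerical eigensolver to the 5x5 matrix) gives the spectrum above. The eigenvalues sum to 20, which equals trace(L) = 2|E|.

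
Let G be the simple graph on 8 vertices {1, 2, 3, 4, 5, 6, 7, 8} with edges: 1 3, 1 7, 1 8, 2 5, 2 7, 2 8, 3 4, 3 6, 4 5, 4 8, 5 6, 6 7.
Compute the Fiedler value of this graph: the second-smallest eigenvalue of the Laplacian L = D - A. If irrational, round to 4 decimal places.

Each diagonal entry of L is the vertex degree and each off-diagonal entry is -1 where an edge is present, 0 otherwise; in the order [1, 2, 3, 4, 5, 6, 7, 8] the diagonal is [3, 3, 3, 3, 3, 3, 3, 3]. The smallest Laplacian eigenvalue is always 0. The next one, lambda_2 = 2, measures how hard the graph is to disconnect: larger values mean better connectivity.

2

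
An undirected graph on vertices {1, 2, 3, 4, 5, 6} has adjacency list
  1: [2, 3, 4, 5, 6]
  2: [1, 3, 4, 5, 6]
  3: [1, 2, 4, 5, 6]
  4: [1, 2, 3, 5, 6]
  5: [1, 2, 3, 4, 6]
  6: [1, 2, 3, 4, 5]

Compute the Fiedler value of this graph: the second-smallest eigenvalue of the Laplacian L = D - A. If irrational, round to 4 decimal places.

6

Each diagonal entry of L is the vertex degree and each off-diagonal entry is -1 where an edge is present, 0 otherwise; in the order [1, 2, 3, 4, 5, 6] the diagonal is [5, 5, 5, 5, 5, 5]. Computing the eigenvalues of L and sorting gives [0, 6, 6, 6, 6, 6]. The Fiedler value lambda_2 = 6 is strictly positive, so the graph is connected. The eigenvalues sum to 30, which equals trace(L) = 2|E|. By the matrix-tree theorem the graph has (1/6) * product of the nonzero eigenvalues = 1296 spanning trees.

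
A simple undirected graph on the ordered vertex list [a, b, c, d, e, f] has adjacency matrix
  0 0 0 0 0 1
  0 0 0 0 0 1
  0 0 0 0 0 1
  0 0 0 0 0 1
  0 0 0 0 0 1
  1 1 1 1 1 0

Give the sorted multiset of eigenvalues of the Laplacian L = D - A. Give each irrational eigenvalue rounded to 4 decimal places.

[0, 1, 1, 1, 1, 6]

With the vertex order [a, b, c, d, e, f], the degrees are [1, 1, 1, 1, 1, 5], giving D = diag(1, 1, 1, 1, 1, 5) and L = D - A. L is symmetric positive semidefinite, so every eigenvalue is real and nonnegative. The largest eigenvalue, 6, is at most the vertex count 6. The eigenvalues sum to 10, which equals trace(L) = 2|E|.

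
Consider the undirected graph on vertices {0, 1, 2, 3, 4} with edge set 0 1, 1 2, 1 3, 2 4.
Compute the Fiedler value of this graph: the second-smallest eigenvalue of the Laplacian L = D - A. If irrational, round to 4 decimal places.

0.5188

Each diagonal entry of L is the vertex degree and each off-diagonal entry is -1 where an edge is present, 0 otherwise; in the order [0, 1, 2, 3, 4] the diagonal is [1, 3, 2, 1, 1]. The smallest Laplacian eigenvalue is always 0. The next one, lambda_2 = 0.5188, measures how hard the graph is to disconnect: larger values mean better connectivity. The largest eigenvalue, 4.1701, is at most the vertex count 5. There is one zero in the spectrum, matching the 1 component.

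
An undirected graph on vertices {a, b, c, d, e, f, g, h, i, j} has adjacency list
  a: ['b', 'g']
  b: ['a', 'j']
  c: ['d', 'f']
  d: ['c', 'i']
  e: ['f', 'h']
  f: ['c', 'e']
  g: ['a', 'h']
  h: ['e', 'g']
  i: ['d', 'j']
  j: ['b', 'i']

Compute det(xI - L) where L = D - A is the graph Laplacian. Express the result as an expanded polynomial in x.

With the vertex order [a, b, c, d, e, f, g, h, i, j], the degrees are [2, 2, 2, 2, 2, 2, 2, 2, 2, 2], giving D = diag(2, 2, 2, 2, 2, 2, 2, 2, 2, 2) and L = D - A. Computing det(xI - L) by cofactor expansion (or equivalently via sum-over-permutations) gives x^10 - 20x^9 + 170x^8 - 800x^7 + 2275x^6 - 4004x^5 + 4290x^4 - 2640x^3 + 825x^2 - 100x. The constant term is 0 because L is singular (the all-ones vector lies in its kernel). The eigenvalues sum to 20, which equals trace(L) = 2|E|.

x^10 - 20x^9 + 170x^8 - 800x^7 + 2275x^6 - 4004x^5 + 4290x^4 - 2640x^3 + 825x^2 - 100x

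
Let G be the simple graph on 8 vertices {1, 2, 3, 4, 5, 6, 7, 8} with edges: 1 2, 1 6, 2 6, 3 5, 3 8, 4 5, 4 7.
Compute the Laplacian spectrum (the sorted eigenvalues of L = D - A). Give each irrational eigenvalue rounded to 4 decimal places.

[0, 0, 0.3820, 1.3820, 2.6180, 3, 3, 3.6180]

Reading degrees in the order [1, 2, 3, 4, 5, 6, 7, 8] gives [2, 2, 2, 2, 2, 2, 1, 1]; set D = diag(2, 2, 2, 2, 2, 2, 1, 1) and form L = D - A. Diagonalising L (or applying a numerical eigensolver to the 8x8 matrix) gives the spectrum above. The 2 zero eigenvalues correspond to the 2 connected components. The largest eigenvalue, 3.6180, is at most the vertex count 8. The eigenvalues sum to 14, which equals trace(L) = 2|E|.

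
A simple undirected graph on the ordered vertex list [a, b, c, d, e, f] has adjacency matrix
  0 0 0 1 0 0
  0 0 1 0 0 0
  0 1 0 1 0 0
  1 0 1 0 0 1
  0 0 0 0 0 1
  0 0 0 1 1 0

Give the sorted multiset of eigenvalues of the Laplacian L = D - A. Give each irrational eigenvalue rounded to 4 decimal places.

With the vertex order [a, b, c, d, e, f], the degrees are [1, 1, 2, 3, 1, 2], giving D = diag(1, 1, 2, 3, 1, 2) and L = D - A. The multiplicity of 0 as a Laplacian eigenvalue equals the number of connected components. The single zero eigenvalue shows the graph is connected. The eigenvalues sum to 10, which equals trace(L) = 2|E|. By the matrix-tree theorem the graph has (1/6) * product of the nonzero eigenvalues = 1 spanning tree.

[0, 0.3820, 0.6972, 2, 2.6180, 4.3028]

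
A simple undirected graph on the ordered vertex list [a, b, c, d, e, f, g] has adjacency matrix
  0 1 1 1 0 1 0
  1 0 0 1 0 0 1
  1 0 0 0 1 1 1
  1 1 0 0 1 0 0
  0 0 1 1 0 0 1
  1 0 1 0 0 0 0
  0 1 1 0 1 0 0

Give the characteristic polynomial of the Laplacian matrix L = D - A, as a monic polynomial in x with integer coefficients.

Reading degrees in the order [a, b, c, d, e, f, g] gives [4, 3, 4, 3, 3, 2, 3]; set D = diag(4, 3, 4, 3, 3, 2, 3) and form L = D - A. L has integer entries, so p(x) = det(xI - L) has integer coefficients. Expanding the determinant yields x^7 - 22x^6 + 195x^5 - 888x^4 + 2183x^3 - 2738x^2 + 1365x. Since p(0) = det(-L) = 0, x divides p(x). The eigenvalues sum to 22, which equals trace(L) = 2|E|. The largest eigenvalue, 5.7321, is at most the vertex count 7.

x^7 - 22x^6 + 195x^5 - 888x^4 + 2183x^3 - 2738x^2 + 1365x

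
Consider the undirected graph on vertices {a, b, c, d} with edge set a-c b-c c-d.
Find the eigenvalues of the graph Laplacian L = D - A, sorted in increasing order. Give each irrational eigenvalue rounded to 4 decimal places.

[0, 1, 1, 4]

Each diagonal entry of L is the vertex degree and each off-diagonal entry is -1 where an edge is present, 0 otherwise; in the order [a, b, c, d] the diagonal is [1, 1, 3, 1]. Diagonalising L (or applying a numerical eigensolver to the 4x4 matrix) gives the spectrum above.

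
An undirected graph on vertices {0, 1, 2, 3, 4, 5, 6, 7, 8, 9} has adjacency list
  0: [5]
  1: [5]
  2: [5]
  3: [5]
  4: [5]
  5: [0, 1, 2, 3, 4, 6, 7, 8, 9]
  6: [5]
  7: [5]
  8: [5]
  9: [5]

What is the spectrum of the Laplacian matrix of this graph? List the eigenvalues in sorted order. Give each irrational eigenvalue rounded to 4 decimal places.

[0, 1, 1, 1, 1, 1, 1, 1, 1, 10]

Reading degrees in the order [0, 1, 2, 3, 4, 5, 6, 7, 8, 9] gives [1, 1, 1, 1, 1, 9, 1, 1, 1, 1]; set D = diag(1, 1, 1, 1, 1, 9, 1, 1, 1, 1) and form L = D - A. Since every row of L sums to 0, the all-ones vector is in the kernel and 0 is an eigenvalue. The single zero eigenvalue shows the graph is connected. The eigenvalues sum to 18, which equals trace(L) = 2|E|.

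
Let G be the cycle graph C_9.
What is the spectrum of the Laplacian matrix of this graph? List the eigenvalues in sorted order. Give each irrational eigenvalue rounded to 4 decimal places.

The graph has 9 vertices and degree multiset [2, 2, 2, 2, 2, 2, 2, 2, 2]; D is the diagonal matrix of degrees and L = D - A. Since every row of L sums to 0, the all-ones vector is in the kernel and 0 is an eigenvalue. The largest eigenvalue, 3.8794, is at most the vertex count 9.

[0, 0.4679, 0.4679, 1.6527, 1.6527, 3, 3, 3.8794, 3.8794]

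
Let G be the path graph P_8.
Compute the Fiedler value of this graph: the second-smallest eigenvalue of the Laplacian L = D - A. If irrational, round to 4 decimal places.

0.1522

The graph has 8 vertices and degree multiset [2, 2, 2, 2, 2, 2, 1, 1]; D is the diagonal matrix of degrees and L = D - A. The smallest Laplacian eigenvalue is always 0. The next one, lambda_2 = 0.1522, measures how hard the graph is to disconnect: larger values mean better connectivity. The eigenvalues sum to 14, which equals trace(L) = 2|E|.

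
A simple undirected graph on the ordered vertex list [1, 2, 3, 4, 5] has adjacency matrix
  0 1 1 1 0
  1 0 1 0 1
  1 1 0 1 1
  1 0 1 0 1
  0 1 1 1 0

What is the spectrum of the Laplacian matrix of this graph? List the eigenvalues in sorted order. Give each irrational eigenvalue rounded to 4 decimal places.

Each diagonal entry of L is the vertex degree and each off-diagonal entry is -1 where an edge is present, 0 otherwise; in the order [1, 2, 3, 4, 5] the diagonal is [3, 3, 4, 3, 3]. The multiplicity of 0 as a Laplacian eigenvalue equals the number of connected components. The eigenvalues sum to 16, which equals trace(L) = 2|E|.

[0, 3, 3, 5, 5]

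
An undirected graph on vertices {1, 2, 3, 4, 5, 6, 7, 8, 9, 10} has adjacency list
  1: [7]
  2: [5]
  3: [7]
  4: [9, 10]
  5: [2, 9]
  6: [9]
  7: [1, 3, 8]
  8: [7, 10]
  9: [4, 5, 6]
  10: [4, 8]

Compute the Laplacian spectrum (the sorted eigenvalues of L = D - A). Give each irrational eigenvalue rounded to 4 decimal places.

Reading degrees in the order [1, 2, 3, 4, 5, 6, 7, 8, 9, 10] gives [1, 1, 1, 2, 2, 1, 3, 2, 3, 2]; set D = diag(1, 1, 1, 2, 2, 1, 3, 2, 3, 2) and form L = D - A. L is symmetric positive semidefinite, so every eigenvalue is real and nonnegative. The largest eigenvalue, 4.3721, is at most the vertex count 10.

[0, 0.1172, 0.5188, 0.7586, 1, 1.6674, 2.3111, 3.0846, 4.1701, 4.3721]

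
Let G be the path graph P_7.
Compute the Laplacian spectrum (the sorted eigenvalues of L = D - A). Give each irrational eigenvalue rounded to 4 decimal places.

The graph has 7 vertices and degree multiset [2, 2, 2, 2, 2, 1, 1]; D is the diagonal matrix of degrees and L = D - A. Diagonalising L (or applying a numerical eigensolver to the 7x7 matrix) gives the spectrum above. The single zero eigenvalue shows the graph is connected. There is one zero in the spectrum, matching the 1 component.

[0, 0.1981, 0.7530, 1.5550, 2.4450, 3.2470, 3.8019]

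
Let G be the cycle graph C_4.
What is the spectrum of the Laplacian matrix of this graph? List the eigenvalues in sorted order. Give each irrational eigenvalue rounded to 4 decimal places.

[0, 2, 2, 4]

The graph has 4 vertices and degree multiset [2, 2, 2, 2]; D is the diagonal matrix of degrees and L = D - A. Since every row of L sums to 0, the all-ones vector is in the kernel and 0 is an eigenvalue. The single zero eigenvalue shows the graph is connected.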